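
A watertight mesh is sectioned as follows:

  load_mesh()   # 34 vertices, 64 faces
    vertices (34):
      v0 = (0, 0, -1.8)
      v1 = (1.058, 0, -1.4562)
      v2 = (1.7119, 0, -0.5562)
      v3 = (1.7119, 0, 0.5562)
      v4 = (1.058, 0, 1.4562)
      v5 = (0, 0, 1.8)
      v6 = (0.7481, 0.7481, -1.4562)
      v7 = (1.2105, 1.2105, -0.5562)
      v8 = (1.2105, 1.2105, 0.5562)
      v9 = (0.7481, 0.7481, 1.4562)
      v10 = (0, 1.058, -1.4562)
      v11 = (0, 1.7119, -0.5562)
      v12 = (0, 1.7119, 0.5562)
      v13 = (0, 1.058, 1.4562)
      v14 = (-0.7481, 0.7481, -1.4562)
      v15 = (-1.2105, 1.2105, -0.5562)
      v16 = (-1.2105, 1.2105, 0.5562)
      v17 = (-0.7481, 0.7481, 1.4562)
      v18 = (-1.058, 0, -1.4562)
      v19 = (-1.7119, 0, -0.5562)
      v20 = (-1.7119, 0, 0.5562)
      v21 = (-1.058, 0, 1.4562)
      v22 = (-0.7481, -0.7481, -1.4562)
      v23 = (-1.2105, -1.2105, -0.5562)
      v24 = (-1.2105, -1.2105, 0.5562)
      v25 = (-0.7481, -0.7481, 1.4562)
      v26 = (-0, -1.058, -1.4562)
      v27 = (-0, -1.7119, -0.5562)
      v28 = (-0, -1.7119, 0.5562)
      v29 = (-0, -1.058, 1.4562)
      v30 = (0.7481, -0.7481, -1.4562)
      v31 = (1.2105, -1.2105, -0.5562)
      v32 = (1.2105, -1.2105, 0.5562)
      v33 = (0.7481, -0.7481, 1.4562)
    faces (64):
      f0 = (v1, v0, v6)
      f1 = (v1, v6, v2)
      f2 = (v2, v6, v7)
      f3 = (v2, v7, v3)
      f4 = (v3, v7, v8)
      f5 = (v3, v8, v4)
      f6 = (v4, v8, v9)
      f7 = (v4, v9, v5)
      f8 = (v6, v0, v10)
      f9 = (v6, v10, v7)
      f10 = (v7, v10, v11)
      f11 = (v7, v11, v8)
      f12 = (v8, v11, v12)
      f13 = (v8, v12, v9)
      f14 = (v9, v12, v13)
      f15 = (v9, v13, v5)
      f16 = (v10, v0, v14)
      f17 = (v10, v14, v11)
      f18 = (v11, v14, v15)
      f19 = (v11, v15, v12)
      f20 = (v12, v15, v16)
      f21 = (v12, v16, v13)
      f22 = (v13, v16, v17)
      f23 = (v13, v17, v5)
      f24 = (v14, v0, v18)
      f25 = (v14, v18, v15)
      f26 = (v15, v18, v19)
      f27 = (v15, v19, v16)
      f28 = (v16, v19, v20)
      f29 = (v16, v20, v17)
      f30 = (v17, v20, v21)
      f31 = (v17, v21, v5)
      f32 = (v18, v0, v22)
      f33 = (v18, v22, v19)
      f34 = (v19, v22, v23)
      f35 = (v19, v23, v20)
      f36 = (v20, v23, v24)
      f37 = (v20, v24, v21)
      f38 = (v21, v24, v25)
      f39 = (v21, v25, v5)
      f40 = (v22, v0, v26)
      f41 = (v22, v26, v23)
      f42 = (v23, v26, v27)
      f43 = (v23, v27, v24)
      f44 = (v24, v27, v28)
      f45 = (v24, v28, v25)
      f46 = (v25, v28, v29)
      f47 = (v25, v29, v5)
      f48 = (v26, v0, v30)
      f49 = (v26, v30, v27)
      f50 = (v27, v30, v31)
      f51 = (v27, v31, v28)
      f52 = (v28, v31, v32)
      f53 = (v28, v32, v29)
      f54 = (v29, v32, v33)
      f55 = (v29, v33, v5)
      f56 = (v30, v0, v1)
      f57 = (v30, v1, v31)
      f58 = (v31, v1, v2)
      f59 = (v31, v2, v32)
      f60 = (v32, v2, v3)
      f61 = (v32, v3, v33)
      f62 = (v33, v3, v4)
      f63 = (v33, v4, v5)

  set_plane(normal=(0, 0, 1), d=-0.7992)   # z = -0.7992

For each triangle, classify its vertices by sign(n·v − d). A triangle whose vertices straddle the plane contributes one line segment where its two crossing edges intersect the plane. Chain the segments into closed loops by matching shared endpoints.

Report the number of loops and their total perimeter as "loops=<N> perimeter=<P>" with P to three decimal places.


Straddling triangles (16 of 64):
  (v1,v6,v2) [--+] → (1.45167, 0.201987, -0.7992)–(1.53535, 0, -0.7992)  len=0.2186
  (v2,v6,v7) [+-+] → (1.45167, 0.201987, -0.7992)–(1.08565, 1.08565, -0.7992)  len=0.9565
  (v6,v10,v7) [--+] → (0.883665, 1.16932, -0.7992)–(1.08565, 1.08565, -0.7992)  len=0.2186
  (v7,v10,v11) [+-+] → (0.883665, 1.16932, -0.7992)–(0, 1.53535, -0.7992)  len=0.9565
  (v10,v14,v11) [--+] → (-0.201987, 1.45167, -0.7992)–(0, 1.53535, -0.7992)  len=0.2186
  (v11,v14,v15) [+-+] → (-0.201987, 1.45167, -0.7992)–(-1.08565, 1.08565, -0.7992)  len=0.9565
  (v14,v18,v15) [--+] → (-1.16932, 0.883665, -0.7992)–(-1.08565, 1.08565, -0.7992)  len=0.2186
  (v15,v18,v19) [+-+] → (-1.16932, 0.883665, -0.7992)–(-1.53535, 0, -0.7992)  len=0.9565
  (v18,v22,v19) [--+] → (-1.45167, -0.201987, -0.7992)–(-1.53535, 0, -0.7992)  len=0.2186
  (v19,v22,v23) [+-+] → (-1.45167, -0.201987, -0.7992)–(-1.08565, -1.08565, -0.7992)  len=0.9565
  (v22,v26,v23) [--+] → (-0.883665, -1.16932, -0.7992)–(-1.08565, -1.08565, -0.7992)  len=0.2186
  (v23,v26,v27) [+-+] → (-0.883665, -1.16932, -0.7992)–(0, -1.53535, -0.7992)  len=0.9565
  (v26,v30,v27) [--+] → (0.201987, -1.45167, -0.7992)–(0, -1.53535, -0.7992)  len=0.2186
  (v27,v30,v31) [+-+] → (0.201987, -1.45167, -0.7992)–(1.08565, -1.08565, -0.7992)  len=0.9565
  (v30,v1,v31) [--+] → (1.16932, -0.883665, -0.7992)–(1.08565, -1.08565, -0.7992)  len=0.2186
  (v31,v1,v2) [+-+] → (1.16932, -0.883665, -0.7992)–(1.53535, 0, -0.7992)  len=0.9565

Chained into 1 loop(s):
  loop 1: 16 segments, perimeter = 9.4008
Total perimeter = 9.401

loops=1 perimeter=9.401


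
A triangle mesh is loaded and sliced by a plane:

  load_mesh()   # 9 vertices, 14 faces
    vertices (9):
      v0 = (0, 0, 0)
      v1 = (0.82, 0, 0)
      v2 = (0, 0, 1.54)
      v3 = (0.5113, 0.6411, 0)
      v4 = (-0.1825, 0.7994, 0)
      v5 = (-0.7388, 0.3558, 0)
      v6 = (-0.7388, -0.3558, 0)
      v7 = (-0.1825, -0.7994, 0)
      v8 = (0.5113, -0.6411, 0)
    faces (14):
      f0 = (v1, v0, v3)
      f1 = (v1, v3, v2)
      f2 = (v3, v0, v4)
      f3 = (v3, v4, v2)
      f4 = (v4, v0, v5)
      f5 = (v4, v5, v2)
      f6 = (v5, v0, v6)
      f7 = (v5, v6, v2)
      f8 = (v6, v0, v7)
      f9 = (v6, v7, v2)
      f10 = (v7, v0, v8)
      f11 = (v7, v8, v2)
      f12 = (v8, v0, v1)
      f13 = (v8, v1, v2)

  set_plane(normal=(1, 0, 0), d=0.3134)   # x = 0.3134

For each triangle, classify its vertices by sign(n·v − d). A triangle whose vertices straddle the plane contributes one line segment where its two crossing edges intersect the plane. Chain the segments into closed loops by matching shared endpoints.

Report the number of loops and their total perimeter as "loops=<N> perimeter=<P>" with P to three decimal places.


loops=1 perimeter=3.761

Straddling triangles (8 of 14):
  (v1,v0,v3) [+-+] → (0.3134, 0, 0)–(0.3134, 0.392961, 0)  len=0.3930
  (v1,v3,v2) [++-] → (0.3134, 0.392961, 0.596061)–(0.3134, 0, 0.95142)  len=0.5298
  (v3,v0,v4) [+--] → (0.3134, 0.392961, 0)–(0.3134, 0.686254, 0)  len=0.2933
  (v3,v4,v2) [+--] → (0.3134, 0.686254, 0)–(0.3134, 0.392961, 0.596061)  len=0.6643
  (v7,v0,v8) [--+] → (0.3134, -0.392961, 0)–(0.3134, -0.686254, 0)  len=0.2933
  (v7,v8,v2) [-+-] → (0.3134, -0.686254, 0)–(0.3134, -0.392961, 0.596061)  len=0.6643
  (v8,v0,v1) [+-+] → (0.3134, -0.392961, 0)–(0.3134, 0, 0)  len=0.3930
  (v8,v1,v2) [++-] → (0.3134, 0, 0.95142)–(0.3134, -0.392961, 0.596061)  len=0.5298

Chained into 1 loop(s):
  loop 1: 8 segments, perimeter = 3.7607
Total perimeter = 3.761


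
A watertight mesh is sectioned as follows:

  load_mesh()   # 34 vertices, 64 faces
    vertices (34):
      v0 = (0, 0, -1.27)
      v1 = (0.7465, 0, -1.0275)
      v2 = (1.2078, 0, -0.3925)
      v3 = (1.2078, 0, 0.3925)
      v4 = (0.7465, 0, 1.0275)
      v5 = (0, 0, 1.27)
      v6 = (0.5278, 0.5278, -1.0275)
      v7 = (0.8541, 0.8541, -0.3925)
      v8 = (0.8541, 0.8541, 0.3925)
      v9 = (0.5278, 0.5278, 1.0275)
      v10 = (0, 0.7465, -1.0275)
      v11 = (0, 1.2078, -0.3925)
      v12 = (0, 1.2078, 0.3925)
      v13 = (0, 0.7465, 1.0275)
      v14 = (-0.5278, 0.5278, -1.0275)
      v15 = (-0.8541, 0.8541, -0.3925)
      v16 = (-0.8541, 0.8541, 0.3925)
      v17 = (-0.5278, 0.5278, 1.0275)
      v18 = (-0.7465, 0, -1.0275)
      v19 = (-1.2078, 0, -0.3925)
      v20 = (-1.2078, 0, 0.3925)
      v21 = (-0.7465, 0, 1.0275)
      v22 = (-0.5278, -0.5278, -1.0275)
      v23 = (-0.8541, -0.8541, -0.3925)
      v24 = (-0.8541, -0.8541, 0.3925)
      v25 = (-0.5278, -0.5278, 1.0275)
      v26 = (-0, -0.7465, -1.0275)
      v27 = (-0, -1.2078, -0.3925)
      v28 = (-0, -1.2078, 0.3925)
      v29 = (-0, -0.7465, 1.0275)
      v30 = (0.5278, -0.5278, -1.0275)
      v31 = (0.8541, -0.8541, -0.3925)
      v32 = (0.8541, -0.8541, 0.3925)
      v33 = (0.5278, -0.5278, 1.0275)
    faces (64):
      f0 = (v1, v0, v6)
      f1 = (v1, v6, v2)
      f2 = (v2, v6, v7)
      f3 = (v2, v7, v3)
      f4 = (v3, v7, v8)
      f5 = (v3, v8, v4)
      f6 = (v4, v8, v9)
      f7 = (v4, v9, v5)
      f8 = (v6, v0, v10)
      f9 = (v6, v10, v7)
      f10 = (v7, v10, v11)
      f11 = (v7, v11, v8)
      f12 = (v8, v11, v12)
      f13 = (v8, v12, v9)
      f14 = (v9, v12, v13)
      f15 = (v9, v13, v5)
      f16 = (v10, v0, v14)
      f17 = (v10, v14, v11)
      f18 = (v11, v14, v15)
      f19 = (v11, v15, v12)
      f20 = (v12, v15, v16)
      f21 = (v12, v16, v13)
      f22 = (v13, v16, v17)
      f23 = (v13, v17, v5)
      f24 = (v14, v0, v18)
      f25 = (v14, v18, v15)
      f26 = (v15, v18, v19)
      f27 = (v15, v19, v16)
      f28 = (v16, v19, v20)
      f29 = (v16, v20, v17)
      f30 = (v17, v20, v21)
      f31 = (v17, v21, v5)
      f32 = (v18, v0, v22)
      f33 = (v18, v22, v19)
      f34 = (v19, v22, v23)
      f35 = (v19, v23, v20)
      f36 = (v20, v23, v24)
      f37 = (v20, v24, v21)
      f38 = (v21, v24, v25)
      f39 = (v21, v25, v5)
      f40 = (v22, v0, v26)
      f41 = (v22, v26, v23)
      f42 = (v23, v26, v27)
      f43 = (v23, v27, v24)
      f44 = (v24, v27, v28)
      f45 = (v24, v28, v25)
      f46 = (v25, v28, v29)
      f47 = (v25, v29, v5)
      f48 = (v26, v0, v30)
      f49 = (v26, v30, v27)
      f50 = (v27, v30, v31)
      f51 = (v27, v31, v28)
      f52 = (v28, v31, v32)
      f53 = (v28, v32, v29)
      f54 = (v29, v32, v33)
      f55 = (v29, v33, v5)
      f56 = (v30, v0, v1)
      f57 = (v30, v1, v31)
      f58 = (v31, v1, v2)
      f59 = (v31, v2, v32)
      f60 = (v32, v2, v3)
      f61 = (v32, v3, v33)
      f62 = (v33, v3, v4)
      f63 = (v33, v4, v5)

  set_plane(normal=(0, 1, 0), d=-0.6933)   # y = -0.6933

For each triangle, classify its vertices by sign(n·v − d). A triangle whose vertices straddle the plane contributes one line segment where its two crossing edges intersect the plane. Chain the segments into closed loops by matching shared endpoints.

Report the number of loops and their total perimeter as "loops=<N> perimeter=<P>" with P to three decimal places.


Straddling triangles (20 of 64):
  (v19,v22,v23) [++-] → (-0.6933, -0.6933, -0.705427)–(-0.920691, -0.6933, -0.3925)  len=0.3868
  (v19,v23,v20) [+-+] → (-0.920691, -0.6933, -0.3925)–(-0.920691, -0.6933, -0.244709)  len=0.1478
  (v20,v23,v24) [+--] → (-0.920691, -0.6933, -0.244709)–(-0.920691, -0.6933, 0.3925)  len=0.6372
  (v20,v24,v21) [+-+] → (-0.920691, -0.6933, 0.3925)–(-0.833842, -0.6933, 0.51205)  len=0.1478
  (v21,v24,v25) [+-+] → (-0.833842, -0.6933, 0.51205)–(-0.6933, -0.6933, 0.705427)  len=0.2391
  (v22,v0,v26) [++-] → (0, -0.6933, -1.04478)–(-0.12839, -0.6933, -1.0275)  len=0.1295
  (v22,v26,v23) [+--] → (-0.12839, -0.6933, -1.0275)–(-0.6933, -0.6933, -0.705427)  len=0.6503
  (v24,v28,v25) [--+] → (-0.399343, -0.6933, 0.872952)–(-0.6933, -0.6933, 0.705427)  len=0.3383
  (v25,v28,v29) [+--] → (-0.399343, -0.6933, 0.872952)–(-0.12839, -0.6933, 1.0275)  len=0.3119
  (v25,v29,v5) [+-+] → (-0.12839, -0.6933, 1.0275)–(0, -0.6933, 1.04478)  len=0.1295
  (v26,v0,v30) [-++] → (0, -0.6933, -1.04478)–(0.12839, -0.6933, -1.0275)  len=0.1295
  (v26,v30,v27) [-+-] → (0.12839, -0.6933, -1.0275)–(0.399343, -0.6933, -0.872952)  len=0.3119
  (v27,v30,v31) [-+-] → (0.399343, -0.6933, -0.872952)–(0.6933, -0.6933, -0.705427)  len=0.3383
  (v29,v32,v33) [--+] → (0.6933, -0.6933, 0.705427)–(0.12839, -0.6933, 1.0275)  len=0.6503
  (v29,v33,v5) [-++] → (0.12839, -0.6933, 1.0275)–(0, -0.6933, 1.04478)  len=0.1295
  (v30,v1,v31) [++-] → (0.833842, -0.6933, -0.51205)–(0.6933, -0.6933, -0.705427)  len=0.2391
  (v31,v1,v2) [-++] → (0.833842, -0.6933, -0.51205)–(0.920691, -0.6933, -0.3925)  len=0.1478
  (v31,v2,v32) [-+-] → (0.920691, -0.6933, -0.3925)–(0.920691, -0.6933, 0.244709)  len=0.6372
  (v32,v2,v3) [-++] → (0.920691, -0.6933, 0.244709)–(0.920691, -0.6933, 0.3925)  len=0.1478
  (v32,v3,v33) [-++] → (0.920691, -0.6933, 0.3925)–(0.6933, -0.6933, 0.705427)  len=0.3868

Chained into 1 loop(s):
  loop 1: 20 segments, perimeter = 6.2366
Total perimeter = 6.237

loops=1 perimeter=6.237


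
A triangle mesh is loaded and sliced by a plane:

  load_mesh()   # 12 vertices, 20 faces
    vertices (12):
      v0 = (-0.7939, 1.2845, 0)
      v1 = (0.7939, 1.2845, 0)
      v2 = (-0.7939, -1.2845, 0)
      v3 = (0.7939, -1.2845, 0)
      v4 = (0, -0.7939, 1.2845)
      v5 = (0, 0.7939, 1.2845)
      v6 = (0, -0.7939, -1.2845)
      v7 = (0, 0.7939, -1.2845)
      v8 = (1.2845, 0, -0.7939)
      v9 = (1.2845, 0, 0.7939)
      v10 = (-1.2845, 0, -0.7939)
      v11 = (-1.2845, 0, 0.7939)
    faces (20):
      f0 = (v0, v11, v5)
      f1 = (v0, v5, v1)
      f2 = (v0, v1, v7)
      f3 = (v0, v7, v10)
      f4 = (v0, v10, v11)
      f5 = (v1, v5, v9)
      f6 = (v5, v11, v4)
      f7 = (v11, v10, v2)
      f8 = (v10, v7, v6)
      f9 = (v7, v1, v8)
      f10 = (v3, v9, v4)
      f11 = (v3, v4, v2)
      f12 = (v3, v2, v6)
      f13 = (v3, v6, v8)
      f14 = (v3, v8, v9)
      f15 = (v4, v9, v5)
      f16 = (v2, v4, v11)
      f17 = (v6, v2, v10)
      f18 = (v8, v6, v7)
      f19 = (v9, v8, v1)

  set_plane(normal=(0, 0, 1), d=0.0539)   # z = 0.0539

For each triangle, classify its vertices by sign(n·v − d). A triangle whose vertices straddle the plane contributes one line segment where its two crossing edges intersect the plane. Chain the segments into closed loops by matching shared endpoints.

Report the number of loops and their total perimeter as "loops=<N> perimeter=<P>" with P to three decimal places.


Straddling triangles (10 of 20):
  (v0,v11,v5) [-++] → (-0.827208, 1.19729, 0.0539)–(-0.760586, 1.26391, 0.0539)  len=0.0942
  (v0,v5,v1) [-+-] → (-0.760586, 1.26391, 0.0539)–(0.760586, 1.26391, 0.0539)  len=1.5212
  (v0,v10,v11) [--+] → (-1.2845, 0, 0.0539)–(-0.827208, 1.19729, 0.0539)  len=1.2816
  (v1,v5,v9) [-++] → (0.760586, 1.26391, 0.0539)–(0.827208, 1.19729, 0.0539)  len=0.0942
  (v11,v10,v2) [+--] → (-1.2845, 0, 0.0539)–(-0.827208, -1.19729, 0.0539)  len=1.2816
  (v3,v9,v4) [-++] → (0.827208, -1.19729, 0.0539)–(0.760586, -1.26391, 0.0539)  len=0.0942
  (v3,v4,v2) [-+-] → (0.760586, -1.26391, 0.0539)–(-0.760586, -1.26391, 0.0539)  len=1.5212
  (v3,v8,v9) [--+] → (1.2845, 0, 0.0539)–(0.827208, -1.19729, 0.0539)  len=1.2816
  (v2,v4,v11) [-++] → (-0.760586, -1.26391, 0.0539)–(-0.827208, -1.19729, 0.0539)  len=0.0942
  (v9,v8,v1) [+--] → (1.2845, 0, 0.0539)–(0.827208, 1.19729, 0.0539)  len=1.2816

Chained into 1 loop(s):
  loop 1: 10 segments, perimeter = 8.5458
Total perimeter = 8.546

loops=1 perimeter=8.546


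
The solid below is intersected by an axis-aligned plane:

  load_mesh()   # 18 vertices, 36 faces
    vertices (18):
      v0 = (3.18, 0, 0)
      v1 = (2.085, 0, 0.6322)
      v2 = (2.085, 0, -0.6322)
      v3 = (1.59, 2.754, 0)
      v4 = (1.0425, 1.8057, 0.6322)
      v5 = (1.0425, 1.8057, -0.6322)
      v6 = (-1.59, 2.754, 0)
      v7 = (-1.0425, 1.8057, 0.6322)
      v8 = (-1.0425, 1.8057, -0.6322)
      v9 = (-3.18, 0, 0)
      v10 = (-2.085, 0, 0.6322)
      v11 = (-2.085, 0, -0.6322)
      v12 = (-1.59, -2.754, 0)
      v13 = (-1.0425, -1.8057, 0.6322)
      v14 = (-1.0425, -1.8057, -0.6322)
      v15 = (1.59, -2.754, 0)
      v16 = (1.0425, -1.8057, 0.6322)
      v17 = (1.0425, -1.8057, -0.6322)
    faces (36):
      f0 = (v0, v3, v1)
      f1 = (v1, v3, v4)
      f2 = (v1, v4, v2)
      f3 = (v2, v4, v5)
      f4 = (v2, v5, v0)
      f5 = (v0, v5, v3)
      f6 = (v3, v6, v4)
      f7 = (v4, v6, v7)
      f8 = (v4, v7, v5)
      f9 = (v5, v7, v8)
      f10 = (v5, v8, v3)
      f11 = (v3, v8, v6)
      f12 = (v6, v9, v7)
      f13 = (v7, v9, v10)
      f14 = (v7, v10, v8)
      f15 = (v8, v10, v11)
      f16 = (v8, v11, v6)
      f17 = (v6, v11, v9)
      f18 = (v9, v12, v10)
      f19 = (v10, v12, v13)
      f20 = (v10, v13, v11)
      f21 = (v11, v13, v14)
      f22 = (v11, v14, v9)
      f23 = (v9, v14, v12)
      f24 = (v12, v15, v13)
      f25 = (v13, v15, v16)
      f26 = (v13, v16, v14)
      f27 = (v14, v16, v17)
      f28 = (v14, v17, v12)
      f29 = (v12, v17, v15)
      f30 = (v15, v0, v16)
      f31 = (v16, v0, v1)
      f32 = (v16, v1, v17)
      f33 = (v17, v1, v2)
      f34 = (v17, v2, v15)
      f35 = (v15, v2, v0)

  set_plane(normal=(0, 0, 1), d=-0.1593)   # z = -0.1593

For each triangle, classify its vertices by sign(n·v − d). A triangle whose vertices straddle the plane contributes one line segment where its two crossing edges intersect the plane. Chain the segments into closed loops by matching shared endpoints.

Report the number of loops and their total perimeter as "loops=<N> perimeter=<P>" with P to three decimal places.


loops=2 perimeter=29.935

Straddling triangles (24 of 36):
  (v1,v4,v2) [++-] → (1.69509, 0.675352, -0.1593)–(2.085, 0, -0.1593)  len=0.7798
  (v2,v4,v5) [-+-] → (1.69509, 0.675352, -0.1593)–(1.0425, 1.8057, -0.1593)  len=1.3052
  (v2,v5,v0) [--+] → (2.6414, 0.454995, -0.1593)–(2.90408, 0, -0.1593)  len=0.5254
  (v0,v5,v3) [+-+] → (2.6414, 0.454995, -0.1593)–(1.45204, 2.51505, -0.1593)  len=2.3787
  (v4,v7,v5) [++-] → (0.262686, 1.8057, -0.1593)–(1.0425, 1.8057, -0.1593)  len=0.7798
  (v5,v7,v8) [-+-] → (0.262686, 1.8057, -0.1593)–(-1.0425, 1.8057, -0.1593)  len=1.3052
  (v5,v8,v3) [--+] → (0.92667, 2.51505, -0.1593)–(1.45204, 2.51505, -0.1593)  len=0.5254
  (v3,v8,v6) [+-+] → (0.92667, 2.51505, -0.1593)–(-1.45204, 2.51505, -0.1593)  len=2.3787
  (v7,v10,v8) [++-] → (-1.43241, 1.13035, -0.1593)–(-1.0425, 1.8057, -0.1593)  len=0.7798
  (v8,v10,v11) [-+-] → (-1.43241, 1.13035, -0.1593)–(-2.085, 0, -0.1593)  len=1.3052
  (v8,v11,v6) [--+] → (-1.71473, 2.06005, -0.1593)–(-1.45204, 2.51505, -0.1593)  len=0.5254
  (v6,v11,v9) [+-+] → (-1.71473, 2.06005, -0.1593)–(-2.90408, 0, -0.1593)  len=2.3787
  (v10,v13,v11) [++-] → (-1.69509, -0.675352, -0.1593)–(-2.085, 0, -0.1593)  len=0.7798
  (v11,v13,v14) [-+-] → (-1.69509, -0.675352, -0.1593)–(-1.0425, -1.8057, -0.1593)  len=1.3052
  (v11,v14,v9) [--+] → (-2.6414, -0.454995, -0.1593)–(-2.90408, 0, -0.1593)  len=0.5254
  (v9,v14,v12) [+-+] → (-2.6414, -0.454995, -0.1593)–(-1.45204, -2.51505, -0.1593)  len=2.3787
  (v13,v16,v14) [++-] → (-0.262686, -1.8057, -0.1593)–(-1.0425, -1.8057, -0.1593)  len=0.7798
  (v14,v16,v17) [-+-] → (-0.262686, -1.8057, -0.1593)–(1.0425, -1.8057, -0.1593)  len=1.3052
  (v14,v17,v12) [--+] → (-0.92667, -2.51505, -0.1593)–(-1.45204, -2.51505, -0.1593)  len=0.5254
  (v12,v17,v15) [+-+] → (-0.92667, -2.51505, -0.1593)–(1.45204, -2.51505, -0.1593)  len=2.3787
  (v16,v1,v17) [++-] → (1.43241, -1.13035, -0.1593)–(1.0425, -1.8057, -0.1593)  len=0.7798
  (v17,v1,v2) [-+-] → (1.43241, -1.13035, -0.1593)–(2.085, 0, -0.1593)  len=1.3052
  (v17,v2,v15) [--+] → (1.71473, -2.06005, -0.1593)–(1.45204, -2.51505, -0.1593)  len=0.5254
  (v15,v2,v0) [+-+] → (1.71473, -2.06005, -0.1593)–(2.90408, 0, -0.1593)  len=2.3787

Chained into 2 loop(s):
  loop 1: 12 segments, perimeter = 12.5101
  loop 2: 12 segments, perimeter = 17.4246
Total perimeter = 29.935


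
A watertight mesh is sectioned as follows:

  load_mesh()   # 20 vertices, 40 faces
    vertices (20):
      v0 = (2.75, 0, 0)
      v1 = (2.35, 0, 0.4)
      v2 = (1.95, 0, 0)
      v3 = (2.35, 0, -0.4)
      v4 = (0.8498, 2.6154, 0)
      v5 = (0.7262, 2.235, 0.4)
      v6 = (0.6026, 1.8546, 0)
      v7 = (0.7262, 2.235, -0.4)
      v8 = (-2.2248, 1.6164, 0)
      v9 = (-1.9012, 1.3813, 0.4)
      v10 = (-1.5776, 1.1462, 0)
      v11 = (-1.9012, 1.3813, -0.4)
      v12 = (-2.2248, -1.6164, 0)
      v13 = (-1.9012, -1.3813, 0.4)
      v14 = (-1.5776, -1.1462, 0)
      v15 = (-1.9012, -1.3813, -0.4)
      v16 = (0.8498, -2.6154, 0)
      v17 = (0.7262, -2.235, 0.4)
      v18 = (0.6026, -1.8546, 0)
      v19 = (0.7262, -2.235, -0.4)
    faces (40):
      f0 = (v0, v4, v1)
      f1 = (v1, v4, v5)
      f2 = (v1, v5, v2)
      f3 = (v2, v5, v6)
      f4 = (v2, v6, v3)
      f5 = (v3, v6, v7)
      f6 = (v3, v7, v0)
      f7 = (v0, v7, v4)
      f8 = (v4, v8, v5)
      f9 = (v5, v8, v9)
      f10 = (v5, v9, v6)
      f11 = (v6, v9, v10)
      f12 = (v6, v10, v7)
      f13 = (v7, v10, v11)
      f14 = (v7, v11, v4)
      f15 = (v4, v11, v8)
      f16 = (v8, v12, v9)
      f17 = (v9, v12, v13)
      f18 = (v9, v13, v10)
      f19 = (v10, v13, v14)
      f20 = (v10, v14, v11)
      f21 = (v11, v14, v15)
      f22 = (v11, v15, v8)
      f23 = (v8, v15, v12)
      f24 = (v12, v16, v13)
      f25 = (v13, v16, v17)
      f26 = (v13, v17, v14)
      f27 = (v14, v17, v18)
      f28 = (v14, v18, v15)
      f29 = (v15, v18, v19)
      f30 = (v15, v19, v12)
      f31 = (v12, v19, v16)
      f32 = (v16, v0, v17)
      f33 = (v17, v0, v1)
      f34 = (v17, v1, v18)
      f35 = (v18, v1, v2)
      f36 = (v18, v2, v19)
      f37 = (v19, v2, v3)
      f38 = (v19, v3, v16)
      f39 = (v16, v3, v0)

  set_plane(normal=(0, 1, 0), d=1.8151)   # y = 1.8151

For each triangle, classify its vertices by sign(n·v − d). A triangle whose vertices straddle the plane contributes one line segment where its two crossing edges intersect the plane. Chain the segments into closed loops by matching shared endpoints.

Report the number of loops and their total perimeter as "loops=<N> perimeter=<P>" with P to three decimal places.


Straddling triangles (16 of 40):
  (v0,v4,v1) [-+-] → (1.43125, 1.8151, 0)–(1.30885, 1.8151, 0.122398)  len=0.1731
  (v1,v4,v5) [-++] → (1.30885, 1.8151, 0.122398)–(1.03127, 1.8151, 0.4)  len=0.3926
  (v1,v5,v2) [-+-] → (1.03127, 1.8151, 0.4)–(0.956121, 1.8151, 0.32485)  len=0.1063
  (v2,v5,v6) [-++] → (0.956121, 1.8151, 0.32485)–(0.631297, 1.8151, 0)  len=0.4594
  (v2,v6,v3) [-+-] → (0.631297, 1.8151, 0)–(0.639817, 1.8151, -0.00851936)  len=0.0120
  (v3,v6,v7) [-++] → (0.639817, 1.8151, -0.00851936)–(1.03127, 1.8151, -0.4)  len=0.5536
  (v3,v7,v0) [-+-] → (1.03127, 1.8151, -0.4)–(1.10642, 1.8151, -0.32485)  len=0.1063
  (v0,v7,v4) [-++] → (1.10642, 1.8151, -0.32485)–(1.43125, 1.8151, 0)  len=0.4594
  (v4,v8,v5) [+-+] → (-1.61327, 1.8151, 0)–(-1.27691, 1.8151, 0.128484)  len=0.3601
  (v5,v8,v9) [+--] → (-1.27691, 1.8151, 0.128484)–(-0.56611, 1.8151, 0.4)  len=0.7609
  (v5,v9,v6) [+-+] → (-0.56611, 1.8151, 0.4)–(0.393641, 1.8151, 0.0333826)  len=1.0274
  (v6,v9,v10) [+--] → (0.393641, 1.8151, 0.0333826)–(0.481033, 1.8151, 0)  len=0.0936
  (v6,v10,v7) [+-+] → (0.481033, 1.8151, 0)–(-0.16227, 1.8151, -0.245738)  len=0.6886
  (v7,v10,v11) [+--] → (-0.16227, 1.8151, -0.245738)–(-0.56611, 1.8151, -0.4)  len=0.4323
  (v7,v11,v4) [+-+] → (-0.56611, 1.8151, -0.4)–(-0.934193, 1.8151, -0.259396)  len=0.3940
  (v4,v11,v8) [+--] → (-0.934193, 1.8151, -0.259396)–(-1.61327, 1.8151, 0)  len=0.7269

Chained into 2 loop(s):
  loop 1: 8 segments, perimeter = 2.2627
  loop 2: 8 segments, perimeter = 4.4838
Total perimeter = 6.746

loops=2 perimeter=6.746


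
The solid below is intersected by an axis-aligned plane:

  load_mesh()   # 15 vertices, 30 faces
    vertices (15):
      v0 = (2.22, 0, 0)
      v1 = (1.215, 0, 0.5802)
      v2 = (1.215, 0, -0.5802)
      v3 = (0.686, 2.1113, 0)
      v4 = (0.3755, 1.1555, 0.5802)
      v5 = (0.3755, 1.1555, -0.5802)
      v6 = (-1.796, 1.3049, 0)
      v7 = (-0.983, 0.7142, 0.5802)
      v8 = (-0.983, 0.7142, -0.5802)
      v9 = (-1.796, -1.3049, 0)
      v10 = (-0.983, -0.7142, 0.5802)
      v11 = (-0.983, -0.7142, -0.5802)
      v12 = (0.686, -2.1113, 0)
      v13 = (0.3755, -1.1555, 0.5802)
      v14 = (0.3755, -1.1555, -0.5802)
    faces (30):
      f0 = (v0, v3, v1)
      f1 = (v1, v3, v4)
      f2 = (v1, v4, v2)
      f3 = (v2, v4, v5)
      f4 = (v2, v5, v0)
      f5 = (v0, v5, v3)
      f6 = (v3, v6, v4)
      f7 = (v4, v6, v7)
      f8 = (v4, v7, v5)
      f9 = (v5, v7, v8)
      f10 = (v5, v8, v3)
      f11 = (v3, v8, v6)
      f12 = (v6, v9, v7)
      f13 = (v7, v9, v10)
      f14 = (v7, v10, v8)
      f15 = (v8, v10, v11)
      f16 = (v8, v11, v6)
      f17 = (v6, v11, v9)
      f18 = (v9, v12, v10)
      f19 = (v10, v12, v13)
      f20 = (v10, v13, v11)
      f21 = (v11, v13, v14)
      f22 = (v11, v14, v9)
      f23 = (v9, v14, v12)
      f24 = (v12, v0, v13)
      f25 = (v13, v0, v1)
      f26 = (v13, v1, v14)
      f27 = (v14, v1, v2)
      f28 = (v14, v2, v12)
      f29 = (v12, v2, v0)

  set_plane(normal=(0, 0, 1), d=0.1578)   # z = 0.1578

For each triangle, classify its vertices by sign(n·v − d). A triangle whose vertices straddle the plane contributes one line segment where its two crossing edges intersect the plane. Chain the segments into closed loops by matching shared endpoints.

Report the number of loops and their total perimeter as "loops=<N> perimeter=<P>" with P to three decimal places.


loops=2 perimeter=18.584

Straddling triangles (20 of 30):
  (v0,v3,v1) [--+] → (0.829875, 1.53708, 0.1578)–(1.94666, 0, 0.1578)  len=1.9000
  (v1,v3,v4) [+-+] → (0.829875, 1.53708, 0.1578)–(0.601552, 1.85135, 0.1578)  len=0.3885
  (v1,v4,v2) [++-] → (0.681088, 0.734884, 0.1578)–(1.215, 0, 0.1578)  len=0.9084
  (v2,v4,v5) [-+-] → (0.681088, 0.734884, 0.1578)–(0.3755, 1.1555, 0.1578)  len=0.5199
  (v3,v6,v4) [--+] → (-1.20541, 1.26427, 0.1578)–(0.601552, 1.85135, 0.1578)  len=1.8999
  (v4,v6,v7) [+-+] → (-1.20541, 1.26427, 0.1578)–(-1.57488, 1.14424, 0.1578)  len=0.3885
  (v4,v7,v5) [++-] → (-0.488489, 0.874839, 0.1578)–(0.3755, 1.1555, 0.1578)  len=0.9084
  (v5,v7,v8) [-+-] → (-0.488489, 0.874839, 0.1578)–(-0.983, 0.7142, 0.1578)  len=0.5199
  (v6,v9,v7) [--+] → (-1.57488, -0.755755, 0.1578)–(-1.57488, 1.14424, 0.1578)  len=1.9000
  (v7,v9,v10) [+-+] → (-1.57488, -0.755755, 0.1578)–(-1.57488, -1.14424, 0.1578)  len=0.3885
  (v7,v10,v8) [++-] → (-0.983, -0.194245, 0.1578)–(-0.983, 0.7142, 0.1578)  len=0.9084
  (v8,v10,v11) [-+-] → (-0.983, -0.194245, 0.1578)–(-0.983, -0.7142, 0.1578)  len=0.5200
  (v9,v12,v10) [--+] → (0.232073, -1.73132, 0.1578)–(-1.57488, -1.14424, 0.1578)  len=1.8999
  (v10,v12,v13) [+-+] → (0.232073, -1.73132, 0.1578)–(0.601552, -1.85135, 0.1578)  len=0.3885
  (v10,v13,v11) [++-] → (-0.119011, -0.994861, 0.1578)–(-0.983, -0.7142, 0.1578)  len=0.9084
  (v11,v13,v14) [-+-] → (-0.119011, -0.994861, 0.1578)–(0.3755, -1.1555, 0.1578)  len=0.5199
  (v12,v0,v13) [--+] → (1.71834, -0.314267, 0.1578)–(0.601552, -1.85135, 0.1578)  len=1.9000
  (v13,v0,v1) [+-+] → (1.71834, -0.314267, 0.1578)–(1.94666, 0, 0.1578)  len=0.3885
  (v13,v1,v14) [++-] → (0.909412, -0.420616, 0.1578)–(0.3755, -1.1555, 0.1578)  len=0.9084
  (v14,v1,v2) [-+-] → (0.909412, -0.420616, 0.1578)–(1.215, 0, 0.1578)  len=0.5199

Chained into 2 loop(s):
  loop 1: 10 segments, perimeter = 11.4421
  loop 2: 10 segments, perimeter = 7.1417
Total perimeter = 18.584


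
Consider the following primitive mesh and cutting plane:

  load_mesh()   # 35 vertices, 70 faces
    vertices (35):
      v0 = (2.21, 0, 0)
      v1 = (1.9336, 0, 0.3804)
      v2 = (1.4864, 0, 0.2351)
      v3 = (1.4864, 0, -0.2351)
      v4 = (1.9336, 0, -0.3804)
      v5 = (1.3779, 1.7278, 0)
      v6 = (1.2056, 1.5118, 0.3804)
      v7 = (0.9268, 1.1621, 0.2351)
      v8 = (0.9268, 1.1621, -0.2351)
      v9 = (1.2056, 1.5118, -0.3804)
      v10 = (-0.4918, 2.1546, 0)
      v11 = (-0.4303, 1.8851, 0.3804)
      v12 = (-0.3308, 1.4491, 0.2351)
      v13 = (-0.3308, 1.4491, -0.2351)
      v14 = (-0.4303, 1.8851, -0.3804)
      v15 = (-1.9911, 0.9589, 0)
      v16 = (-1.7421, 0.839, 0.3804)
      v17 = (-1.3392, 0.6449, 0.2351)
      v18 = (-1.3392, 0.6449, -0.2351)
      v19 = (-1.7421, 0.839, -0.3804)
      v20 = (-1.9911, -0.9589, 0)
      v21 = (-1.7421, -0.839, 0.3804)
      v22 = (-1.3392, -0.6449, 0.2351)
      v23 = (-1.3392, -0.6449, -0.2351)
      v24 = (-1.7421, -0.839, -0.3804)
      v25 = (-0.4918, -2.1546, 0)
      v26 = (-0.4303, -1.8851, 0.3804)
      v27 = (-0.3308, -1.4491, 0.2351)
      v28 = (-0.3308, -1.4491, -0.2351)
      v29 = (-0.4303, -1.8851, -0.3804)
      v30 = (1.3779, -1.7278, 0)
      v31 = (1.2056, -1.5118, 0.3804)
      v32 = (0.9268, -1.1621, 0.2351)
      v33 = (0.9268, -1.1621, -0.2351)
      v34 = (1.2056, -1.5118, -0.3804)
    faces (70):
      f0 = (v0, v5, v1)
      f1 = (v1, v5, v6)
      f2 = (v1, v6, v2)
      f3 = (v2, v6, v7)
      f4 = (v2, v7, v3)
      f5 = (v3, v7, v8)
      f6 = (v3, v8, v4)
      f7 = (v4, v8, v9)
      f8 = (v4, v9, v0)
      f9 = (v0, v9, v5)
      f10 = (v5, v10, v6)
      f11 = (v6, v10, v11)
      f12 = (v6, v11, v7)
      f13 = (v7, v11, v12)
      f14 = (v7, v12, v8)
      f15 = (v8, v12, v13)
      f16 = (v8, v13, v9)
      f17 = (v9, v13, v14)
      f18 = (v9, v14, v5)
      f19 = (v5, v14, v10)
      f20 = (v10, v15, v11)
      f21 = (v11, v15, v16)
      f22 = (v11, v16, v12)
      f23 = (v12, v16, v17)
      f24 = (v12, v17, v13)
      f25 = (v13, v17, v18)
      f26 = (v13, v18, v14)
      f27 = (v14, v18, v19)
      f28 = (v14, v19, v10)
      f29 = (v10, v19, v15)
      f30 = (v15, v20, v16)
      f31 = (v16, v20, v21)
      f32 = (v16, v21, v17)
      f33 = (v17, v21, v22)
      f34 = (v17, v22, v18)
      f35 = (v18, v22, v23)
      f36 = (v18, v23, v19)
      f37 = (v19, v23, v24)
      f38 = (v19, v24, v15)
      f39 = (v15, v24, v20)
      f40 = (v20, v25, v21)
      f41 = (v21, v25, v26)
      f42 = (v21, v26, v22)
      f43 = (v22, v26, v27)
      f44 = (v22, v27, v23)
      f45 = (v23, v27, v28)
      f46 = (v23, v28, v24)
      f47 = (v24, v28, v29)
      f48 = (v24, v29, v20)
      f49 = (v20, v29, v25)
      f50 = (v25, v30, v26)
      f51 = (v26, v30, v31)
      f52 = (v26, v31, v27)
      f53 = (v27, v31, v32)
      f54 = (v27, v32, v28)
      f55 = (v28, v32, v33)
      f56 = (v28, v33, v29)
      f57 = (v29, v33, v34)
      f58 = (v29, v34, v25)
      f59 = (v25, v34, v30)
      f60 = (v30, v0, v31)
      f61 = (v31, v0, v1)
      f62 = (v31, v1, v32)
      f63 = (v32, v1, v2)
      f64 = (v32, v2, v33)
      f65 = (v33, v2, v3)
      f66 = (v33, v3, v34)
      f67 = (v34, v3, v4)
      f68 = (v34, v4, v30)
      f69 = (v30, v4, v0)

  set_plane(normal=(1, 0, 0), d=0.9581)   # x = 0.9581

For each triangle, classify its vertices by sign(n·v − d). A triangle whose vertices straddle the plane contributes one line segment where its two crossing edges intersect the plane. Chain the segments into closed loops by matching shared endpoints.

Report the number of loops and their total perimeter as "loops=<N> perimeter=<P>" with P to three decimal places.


Straddling triangles (24 of 70):
  (v2,v6,v7) [++-] → (0.9581, 1.20136, 0.251412)–(0.9581, 1.0971, 0.2351)  len=0.1055
  (v2,v7,v3) [+-+] → (0.9581, 1.0971, 0.2351)–(0.9581, 1.0971, 0.2088)  len=0.0263
  (v3,v7,v8) [+--] → (0.9581, 1.0971, 0.2088)–(0.9581, 1.0971, -0.2351)  len=0.4439
  (v3,v8,v4) [+-+] → (0.9581, 1.0971, -0.2351)–(0.9581, 1.12597, -0.239617)  len=0.0292
  (v4,v8,v9) [+-+] → (0.9581, 1.12597, -0.239617)–(0.9581, 1.20136, -0.251412)  len=0.0763
  (v5,v10,v6) [+-+] → (0.9581, 1.82363, 0)–(0.9581, 1.60553, 0.324933)  len=0.3913
  (v6,v10,v11) [+--] → (0.9581, 1.60553, 0.324933)–(0.9581, 1.56828, 0.3804)  len=0.0668
  (v6,v11,v7) [+--] → (0.9581, 1.56828, 0.3804)–(0.9581, 1.20136, 0.251412)  len=0.3889
  (v8,v13,v9) [--+] → (0.9581, 1.5017, -0.356993)–(0.9581, 1.20136, -0.251412)  len=0.3184
  (v9,v13,v14) [+--] → (0.9581, 1.5017, -0.356993)–(0.9581, 1.56828, -0.3804)  len=0.0706
  (v9,v14,v5) [+-+] → (0.9581, 1.56828, -0.3804)–(0.9581, 1.76432, -0.0883154)  len=0.3518
  (v5,v14,v10) [+--] → (0.9581, 1.76432, -0.0883154)–(0.9581, 1.82363, 0)  len=0.1064
  (v25,v30,v26) [-+-] → (0.9581, -1.82363, 0)–(0.9581, -1.76432, 0.0883154)  len=0.1064
  (v26,v30,v31) [-++] → (0.9581, -1.76432, 0.0883154)–(0.9581, -1.56828, 0.3804)  len=0.3518
  (v26,v31,v27) [-+-] → (0.9581, -1.56828, 0.3804)–(0.9581, -1.5017, 0.356993)  len=0.0706
  (v27,v31,v32) [-+-] → (0.9581, -1.5017, 0.356993)–(0.9581, -1.20136, 0.251412)  len=0.3184
  (v29,v33,v34) [--+] → (0.9581, -1.20136, -0.251412)–(0.9581, -1.56828, -0.3804)  len=0.3889
  (v29,v34,v25) [-+-] → (0.9581, -1.56828, -0.3804)–(0.9581, -1.60553, -0.324933)  len=0.0668
  (v25,v34,v30) [-++] → (0.9581, -1.60553, -0.324933)–(0.9581, -1.82363, 0)  len=0.3913
  (v31,v1,v32) [++-] → (0.9581, -1.12597, 0.239617)–(0.9581, -1.20136, 0.251412)  len=0.0763
  (v32,v1,v2) [-++] → (0.9581, -1.12597, 0.239617)–(0.9581, -1.0971, 0.2351)  len=0.0292
  (v32,v2,v33) [-+-] → (0.9581, -1.0971, 0.2351)–(0.9581, -1.0971, -0.2088)  len=0.4439
  (v33,v2,v3) [-++] → (0.9581, -1.0971, -0.2088)–(0.9581, -1.0971, -0.2351)  len=0.0263
  (v33,v3,v34) [-++] → (0.9581, -1.0971, -0.2351)–(0.9581, -1.20136, -0.251412)  len=0.1055

Chained into 2 loop(s):
  loop 1: 12 segments, perimeter = 2.3754
  loop 2: 12 segments, perimeter = 2.3754
Total perimeter = 4.751

loops=2 perimeter=4.751


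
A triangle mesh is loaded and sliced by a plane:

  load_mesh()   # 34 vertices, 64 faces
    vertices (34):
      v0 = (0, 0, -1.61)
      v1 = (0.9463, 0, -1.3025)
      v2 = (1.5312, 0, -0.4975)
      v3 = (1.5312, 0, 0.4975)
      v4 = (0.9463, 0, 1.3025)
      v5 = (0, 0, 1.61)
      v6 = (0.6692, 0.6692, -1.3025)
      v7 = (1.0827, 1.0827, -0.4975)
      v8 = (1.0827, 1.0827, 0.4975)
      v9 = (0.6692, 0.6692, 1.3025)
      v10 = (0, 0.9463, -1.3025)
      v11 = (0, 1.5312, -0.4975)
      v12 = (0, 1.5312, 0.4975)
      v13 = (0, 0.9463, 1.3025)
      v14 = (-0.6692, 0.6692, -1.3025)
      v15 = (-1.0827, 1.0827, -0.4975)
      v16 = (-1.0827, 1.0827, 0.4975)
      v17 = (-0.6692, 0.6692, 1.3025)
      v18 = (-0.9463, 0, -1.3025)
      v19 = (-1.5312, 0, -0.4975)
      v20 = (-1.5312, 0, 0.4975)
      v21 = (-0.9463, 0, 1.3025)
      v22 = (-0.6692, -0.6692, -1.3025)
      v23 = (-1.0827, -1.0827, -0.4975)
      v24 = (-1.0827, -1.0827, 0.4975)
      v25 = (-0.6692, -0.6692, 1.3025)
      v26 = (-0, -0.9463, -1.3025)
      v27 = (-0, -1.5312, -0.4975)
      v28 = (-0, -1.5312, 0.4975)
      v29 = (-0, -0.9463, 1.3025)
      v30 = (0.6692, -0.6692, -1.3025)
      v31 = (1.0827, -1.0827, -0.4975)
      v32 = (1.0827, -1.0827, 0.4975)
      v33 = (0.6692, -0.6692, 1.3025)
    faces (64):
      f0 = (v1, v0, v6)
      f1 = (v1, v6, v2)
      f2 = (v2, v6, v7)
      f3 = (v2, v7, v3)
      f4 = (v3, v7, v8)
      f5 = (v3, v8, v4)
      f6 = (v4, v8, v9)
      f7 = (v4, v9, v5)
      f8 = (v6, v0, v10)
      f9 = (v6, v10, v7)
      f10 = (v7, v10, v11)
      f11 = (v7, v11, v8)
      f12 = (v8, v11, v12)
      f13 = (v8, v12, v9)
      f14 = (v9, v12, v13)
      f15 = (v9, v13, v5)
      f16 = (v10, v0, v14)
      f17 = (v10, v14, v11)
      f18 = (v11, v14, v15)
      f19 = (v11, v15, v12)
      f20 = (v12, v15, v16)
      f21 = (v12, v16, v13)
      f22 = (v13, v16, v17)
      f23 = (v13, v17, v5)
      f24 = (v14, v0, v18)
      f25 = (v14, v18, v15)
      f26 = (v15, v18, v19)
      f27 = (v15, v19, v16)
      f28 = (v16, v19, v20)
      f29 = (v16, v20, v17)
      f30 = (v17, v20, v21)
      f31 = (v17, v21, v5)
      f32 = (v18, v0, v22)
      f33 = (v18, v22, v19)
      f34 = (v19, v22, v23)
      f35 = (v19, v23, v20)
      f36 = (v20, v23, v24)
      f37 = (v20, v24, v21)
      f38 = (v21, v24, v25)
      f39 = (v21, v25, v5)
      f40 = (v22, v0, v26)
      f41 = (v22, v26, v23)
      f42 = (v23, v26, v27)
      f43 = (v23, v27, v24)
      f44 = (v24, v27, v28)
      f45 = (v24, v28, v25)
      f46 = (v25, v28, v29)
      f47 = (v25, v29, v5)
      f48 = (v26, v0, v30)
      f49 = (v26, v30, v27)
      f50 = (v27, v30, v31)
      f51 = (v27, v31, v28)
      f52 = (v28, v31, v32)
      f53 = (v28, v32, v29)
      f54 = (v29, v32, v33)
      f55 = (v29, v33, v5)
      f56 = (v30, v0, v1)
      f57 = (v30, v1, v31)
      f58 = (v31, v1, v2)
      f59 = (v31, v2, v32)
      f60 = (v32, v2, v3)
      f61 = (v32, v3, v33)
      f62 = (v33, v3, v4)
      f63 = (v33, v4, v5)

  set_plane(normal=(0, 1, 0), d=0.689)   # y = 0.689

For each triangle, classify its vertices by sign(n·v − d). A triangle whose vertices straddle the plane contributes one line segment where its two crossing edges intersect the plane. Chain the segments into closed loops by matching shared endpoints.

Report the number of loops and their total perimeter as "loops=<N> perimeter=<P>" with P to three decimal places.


loops=1 perimeter=8.599

Straddling triangles (20 of 64):
  (v2,v6,v7) [--+] → (0.689, 0.689, -1.26395)–(1.24579, 0.689, -0.4975)  len=0.9473
  (v2,v7,v3) [-+-] → (1.24579, 0.689, -0.4975)–(1.24579, 0.689, -0.13569)  len=0.3618
  (v3,v7,v8) [-++] → (1.24579, 0.689, -0.13569)–(1.24579, 0.689, 0.4975)  len=0.6332
  (v3,v8,v4) [-+-] → (1.24579, 0.689, 0.4975)–(1.0331, 0.689, 0.790221)  len=0.3618
  (v4,v8,v9) [-+-] → (1.0331, 0.689, 0.790221)–(0.689, 0.689, 1.26395)  len=0.5855
  (v6,v0,v10) [--+] → (0, 0.689, -1.38611)–(0.621383, 0.689, -1.3025)  len=0.6270
  (v6,v10,v7) [-++] → (0.621383, 0.689, -1.3025)–(0.689, 0.689, -1.26395)  len=0.0778
  (v8,v12,v9) [++-] → (0.653829, 0.689, 1.28401)–(0.689, 0.689, 1.26395)  len=0.0405
  (v9,v12,v13) [-++] → (0.653829, 0.689, 1.28401)–(0.621383, 0.689, 1.3025)  len=0.0373
  (v9,v13,v5) [-+-] → (0.621383, 0.689, 1.3025)–(0, 0.689, 1.38611)  len=0.6270
  (v10,v0,v14) [+--] → (0, 0.689, -1.38611)–(-0.621383, 0.689, -1.3025)  len=0.6270
  (v10,v14,v11) [+-+] → (-0.621383, 0.689, -1.3025)–(-0.653829, 0.689, -1.28401)  len=0.0373
  (v11,v14,v15) [+-+] → (-0.653829, 0.689, -1.28401)–(-0.689, 0.689, -1.26395)  len=0.0405
  (v13,v16,v17) [++-] → (-0.689, 0.689, 1.26395)–(-0.621383, 0.689, 1.3025)  len=0.0778
  (v13,v17,v5) [+--] → (-0.621383, 0.689, 1.3025)–(0, 0.689, 1.38611)  len=0.6270
  (v14,v18,v15) [--+] → (-1.0331, 0.689, -0.790221)–(-0.689, 0.689, -1.26395)  len=0.5855
  (v15,v18,v19) [+--] → (-1.0331, 0.689, -0.790221)–(-1.24579, 0.689, -0.4975)  len=0.3618
  (v15,v19,v16) [+-+] → (-1.24579, 0.689, -0.4975)–(-1.24579, 0.689, 0.13569)  len=0.6332
  (v16,v19,v20) [+--] → (-1.24579, 0.689, 0.13569)–(-1.24579, 0.689, 0.4975)  len=0.3618
  (v16,v20,v17) [+--] → (-1.24579, 0.689, 0.4975)–(-0.689, 0.689, 1.26395)  len=0.9473

Chained into 1 loop(s):
  loop 1: 20 segments, perimeter = 8.5986
Total perimeter = 8.599


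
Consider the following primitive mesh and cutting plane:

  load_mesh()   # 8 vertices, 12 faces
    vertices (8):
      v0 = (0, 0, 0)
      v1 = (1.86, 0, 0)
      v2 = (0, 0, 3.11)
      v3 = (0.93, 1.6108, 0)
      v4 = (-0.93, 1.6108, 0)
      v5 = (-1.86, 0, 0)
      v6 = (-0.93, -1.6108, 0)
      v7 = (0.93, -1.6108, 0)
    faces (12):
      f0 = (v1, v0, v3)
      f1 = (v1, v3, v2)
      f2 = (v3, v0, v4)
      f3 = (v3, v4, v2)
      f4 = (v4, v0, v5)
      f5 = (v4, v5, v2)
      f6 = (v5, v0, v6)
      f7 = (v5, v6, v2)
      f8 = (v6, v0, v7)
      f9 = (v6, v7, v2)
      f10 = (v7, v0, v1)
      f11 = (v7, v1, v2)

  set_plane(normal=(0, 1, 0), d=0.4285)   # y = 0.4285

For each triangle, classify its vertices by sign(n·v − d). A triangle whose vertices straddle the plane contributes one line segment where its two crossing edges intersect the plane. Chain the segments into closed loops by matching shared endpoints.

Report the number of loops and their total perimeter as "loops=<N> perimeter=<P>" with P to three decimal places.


Straddling triangles (6 of 12):
  (v1,v0,v3) [--+] → (0.247396, 0.4285, 0)–(1.6126, 0.4285, 0)  len=1.3652
  (v1,v3,v2) [-+-] → (1.6126, 0.4285, 0)–(0.247396, 0.4285, 2.28269)  len=2.6598
  (v3,v0,v4) [+-+] → (0.247396, 0.4285, 0)–(-0.247396, 0.4285, 0)  len=0.4948
  (v3,v4,v2) [++-] → (-0.247396, 0.4285, 2.28269)–(0.247396, 0.4285, 2.28269)  len=0.4948
  (v4,v0,v5) [+--] → (-0.247396, 0.4285, 0)–(-1.6126, 0.4285, 0)  len=1.3652
  (v4,v5,v2) [+--] → (-1.6126, 0.4285, 0)–(-0.247396, 0.4285, 2.28269)  len=2.6598

Chained into 1 loop(s):
  loop 1: 6 segments, perimeter = 9.0396
Total perimeter = 9.040

loops=1 perimeter=9.040


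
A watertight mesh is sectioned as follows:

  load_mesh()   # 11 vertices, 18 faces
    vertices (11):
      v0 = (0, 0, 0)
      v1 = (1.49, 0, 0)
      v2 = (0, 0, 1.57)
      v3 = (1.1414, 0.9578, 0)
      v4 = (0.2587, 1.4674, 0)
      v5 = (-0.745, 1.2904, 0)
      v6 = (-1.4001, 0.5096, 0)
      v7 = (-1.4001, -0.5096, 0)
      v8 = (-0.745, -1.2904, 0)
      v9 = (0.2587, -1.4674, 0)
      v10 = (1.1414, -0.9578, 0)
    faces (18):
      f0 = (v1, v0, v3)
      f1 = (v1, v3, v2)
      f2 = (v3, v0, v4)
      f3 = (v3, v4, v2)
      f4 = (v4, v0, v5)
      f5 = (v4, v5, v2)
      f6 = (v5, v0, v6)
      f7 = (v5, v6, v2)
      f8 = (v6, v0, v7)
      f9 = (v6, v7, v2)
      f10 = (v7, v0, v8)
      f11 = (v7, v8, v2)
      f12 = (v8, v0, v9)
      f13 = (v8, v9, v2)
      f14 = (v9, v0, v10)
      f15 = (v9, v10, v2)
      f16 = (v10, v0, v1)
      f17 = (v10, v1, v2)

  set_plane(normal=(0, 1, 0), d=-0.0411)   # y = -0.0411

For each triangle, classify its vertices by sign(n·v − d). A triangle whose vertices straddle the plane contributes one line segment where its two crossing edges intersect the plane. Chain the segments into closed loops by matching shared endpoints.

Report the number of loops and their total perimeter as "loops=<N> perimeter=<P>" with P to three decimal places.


loops=1 perimeter=7.078

Straddling triangles (10 of 18):
  (v6,v0,v7) [++-] → (-0.11292, -0.0411, 0)–(-1.4001, -0.0411, 0)  len=1.2872
  (v6,v7,v2) [+-+] → (-1.4001, -0.0411, 0)–(-0.11292, -0.0411, 1.44338)  len=1.9340
  (v7,v0,v8) [-+-] → (-0.11292, -0.0411, 0)–(-0.0237287, -0.0411, 0)  len=0.0892
  (v7,v8,v2) [--+] → (-0.0237287, -0.0411, 1.51999)–(-0.11292, -0.0411, 1.44338)  len=0.1176
  (v8,v0,v9) [-+-] → (-0.0237287, -0.0411, 0)–(0.00724586, -0.0411, 0)  len=0.0310
  (v8,v9,v2) [--+] → (0.00724586, -0.0411, 1.52603)–(-0.0237287, -0.0411, 1.51999)  len=0.0316
  (v9,v0,v10) [-+-] → (0.00724586, -0.0411, 0)–(0.0489784, -0.0411, 0)  len=0.0417
  (v9,v10,v2) [--+] → (0.0489784, -0.0411, 1.50263)–(0.00724586, -0.0411, 1.52603)  len=0.0478
  (v10,v0,v1) [-++] → (0.0489784, -0.0411, 0)–(1.47504, -0.0411, 0)  len=1.4261
  (v10,v1,v2) [-++] → (1.47504, -0.0411, 0)–(0.0489784, -0.0411, 1.50263)  len=2.0716

Chained into 1 loop(s):
  loop 1: 10 segments, perimeter = 7.0777
Total perimeter = 7.078
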